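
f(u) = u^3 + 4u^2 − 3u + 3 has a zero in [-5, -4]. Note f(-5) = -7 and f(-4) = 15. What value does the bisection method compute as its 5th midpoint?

-4.78125

m = -4.5, f(m) = 6.375 (+); new bracket [-5, -4.5]
m = -4.75, f(m) = 0.328125 (+); new bracket [-5, -4.75]
m = -4.875, f(m) = -3.169922 (−); new bracket [-4.875, -4.75]
m = -4.8125, f(m) = -1.3801 (−); new bracket [-4.8125, -4.75]
m = -4.78125, f(m) = -0.5159 (−); new bracket [-4.78125, -4.75]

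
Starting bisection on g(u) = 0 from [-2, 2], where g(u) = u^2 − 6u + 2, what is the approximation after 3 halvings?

u = 0 gives g = 2, positive; keep [0, 2]
u = 1 gives g = -3, negative; keep [0, 1]
u = 0.5 gives g = -0.75, negative; keep [0, 0.5]

0.5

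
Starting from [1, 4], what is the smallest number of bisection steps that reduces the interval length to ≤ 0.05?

6

Width after n steps is 3/2^n. Need 2^n ≥ 3/0.05 = 60.
2^5 = 32 < 60 ≤ 2^6 = 64, so n = 6.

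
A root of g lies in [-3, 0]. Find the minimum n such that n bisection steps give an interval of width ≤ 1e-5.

19

Width after n steps is 3/2^n. Need 2^n ≥ 3/1e-5 = 300000.
2^18 = 262144 < 300000 ≤ 2^19 = 524288, so n = 19.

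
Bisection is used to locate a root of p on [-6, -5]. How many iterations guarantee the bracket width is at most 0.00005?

Width after n steps is 1/2^n. Need 2^n ≥ 1/0.00005 = 20000.
2^14 = 16384 < 20000 ≤ 2^15 = 32768, so n = 15.

15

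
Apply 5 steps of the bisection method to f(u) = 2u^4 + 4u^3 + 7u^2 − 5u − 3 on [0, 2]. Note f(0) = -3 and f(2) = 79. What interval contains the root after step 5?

[0.75, 0.8125]

u = 1 gives f = 5, positive; keep [0, 1]
u = 0.5 gives f = -3.125, negative; keep [0.5, 1]
u = 0.75 gives f = -0.492188, negative; keep [0.75, 1]
u = 0.875 gives f = 1.8364, positive; keep [0.75, 0.875]
u = 0.8125 gives f = 0.5757, positive; keep [0.75, 0.8125]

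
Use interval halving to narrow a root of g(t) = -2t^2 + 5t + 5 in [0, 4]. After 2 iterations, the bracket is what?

g(2) = 7 > 0, so the root lies in [2, 4]
g(3) = 2 > 0, so the root lies in [3, 4]

[3, 4]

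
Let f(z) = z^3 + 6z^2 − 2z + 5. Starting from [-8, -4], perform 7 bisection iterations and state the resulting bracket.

[-6.4375, -6.40625]

m = -6, f(m) = 17 (+); new bracket [-8, -6]
m = -7, f(m) = -30 (−); new bracket [-7, -6]
m = -6.5, f(m) = -3.125 (−); new bracket [-6.5, -6]
m = -6.25, f(m) = 7.7344 (+); new bracket [-6.5, -6.25]
m = -6.375, f(m) = 2.5098 (+); new bracket [-6.5, -6.375]
m = -6.4375, f(m) = -0.2556 (−); new bracket [-6.4375, -6.375]
m = -6.40625, f(m) = 1.14 (+); new bracket [-6.4375, -6.40625]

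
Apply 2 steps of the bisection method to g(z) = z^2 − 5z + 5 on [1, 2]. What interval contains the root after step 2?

g(1.5) = -0.25 < 0, so the root lies in [1, 1.5]
g(1.25) = 0.3125 > 0, so the root lies in [1.25, 1.5]

[1.25, 1.5]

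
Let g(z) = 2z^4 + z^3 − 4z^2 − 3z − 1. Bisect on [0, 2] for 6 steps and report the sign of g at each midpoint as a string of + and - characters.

g(1) = -5 < 0, so the root lies in [1, 2]
g(1.5) = -1 < 0, so the root lies in [1.5, 2]
g(1.75) = 5.617188 > 0, so the root lies in [1.5, 1.75]
g(1.625) = 1.7993 > 0, so the root lies in [1.5, 1.625]
g(1.5625) = 0.2825 > 0, so the root lies in [1.5, 1.5625]
g(1.53125) = -0.3868 < 0, so the root lies in [1.53125, 1.5625]

--+++-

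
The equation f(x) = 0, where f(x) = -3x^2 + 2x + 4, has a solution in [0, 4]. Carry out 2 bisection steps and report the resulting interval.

[1, 2]

midpoint 2: f = -4 < 0 → [0, 2]
midpoint 1: f = 3 > 0 → [1, 2]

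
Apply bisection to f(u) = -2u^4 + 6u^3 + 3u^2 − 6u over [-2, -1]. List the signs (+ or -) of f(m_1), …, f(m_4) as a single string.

midpoint -1.5: f = -14.625 < 0 → [-1.5, -1]
midpoint -1.25: f = -4.414062 < 0 → [-1.25, -1]
midpoint -1.125: f = -1.199707 < 0 → [-1.125, -1]
midpoint -1.0625: f = 0.0161 > 0 → [-1.125, -1.0625]

---+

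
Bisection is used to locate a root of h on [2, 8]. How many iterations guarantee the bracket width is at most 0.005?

Width after n steps is 6/2^n. Need 2^n ≥ 6/0.005 = 1200.
2^10 = 1024 < 1200 ≤ 2^11 = 2048, so n = 11.

11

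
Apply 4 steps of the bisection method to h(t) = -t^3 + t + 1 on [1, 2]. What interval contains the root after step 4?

t = 1.5 gives h = -0.875, negative; keep [1, 1.5]
t = 1.25 gives h = 0.296875, positive; keep [1.25, 1.5]
t = 1.375 gives h = -0.224609, negative; keep [1.25, 1.375]
t = 1.3125 gives h = 0.0515, positive; keep [1.3125, 1.375]

[1.3125, 1.375]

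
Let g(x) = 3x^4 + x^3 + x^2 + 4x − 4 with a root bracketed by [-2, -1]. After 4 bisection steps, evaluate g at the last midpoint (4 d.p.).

-0.8857

m = -1.5, g(m) = 4.0625 (+); new bracket [-1.5, -1]
m = -1.25, g(m) = -2.066406 (−); new bracket [-1.5, -1.25]
m = -1.375, g(m) = 0.514404 (+); new bracket [-1.375, -1.25]
m = -1.3125, g(m) = -0.8857 (−); new bracket [-1.375, -1.3125]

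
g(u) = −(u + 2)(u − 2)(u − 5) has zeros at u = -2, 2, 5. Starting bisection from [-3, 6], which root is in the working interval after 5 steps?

u = 1.5 gives g = -6.125, negative; keep [-3, 1.5]
u = -0.75 gives g = -19.765625, negative; keep [-3, -0.75]
u = -1.875 gives g = -3.330078, negative; keep [-3, -1.875]
u = -2.4375 gives g = 14.4392, positive; keep [-2.4375, -1.875]
u = -2.15625 gives g = 4.6474, positive; keep [-2.15625, -1.875]

-2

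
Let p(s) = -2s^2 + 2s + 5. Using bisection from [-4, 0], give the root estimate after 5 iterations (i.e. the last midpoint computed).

-1.125

m = -2, p(m) = -7 (−); new bracket [-2, 0]
m = -1, p(m) = 1 (+); new bracket [-2, -1]
m = -1.5, p(m) = -2.5 (−); new bracket [-1.5, -1]
m = -1.25, p(m) = -0.625 (−); new bracket [-1.25, -1]
m = -1.125, p(m) = 0.2188 (+); new bracket [-1.25, -1.125]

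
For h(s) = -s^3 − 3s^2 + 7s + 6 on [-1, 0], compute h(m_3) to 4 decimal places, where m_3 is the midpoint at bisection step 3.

h(-0.5) = 1.875 > 0, so the root lies in [-1, -0.5]
h(-0.75) = -0.515625 < 0, so the root lies in [-0.75, -0.5]
h(-0.625) = 0.697266 > 0, so the root lies in [-0.75, -0.625]

0.6973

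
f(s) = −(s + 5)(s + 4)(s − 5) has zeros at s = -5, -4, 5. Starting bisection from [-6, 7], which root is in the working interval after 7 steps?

m = 0.5, f(m) = 111.375 (+); new bracket [0.5, 7]
m = 3.75, f(m) = 84.765625 (+); new bracket [3.75, 7]
m = 5.375, f(m) = -36.474609 (−); new bracket [3.75, 5.375]
m = 4.5625, f(m) = 35.822 (+); new bracket [4.5625, 5.375]
m = 4.96875, f(m) = 2.794 (+); new bracket [4.96875, 5.375]
m = 5.171875, f(m) = -16.0351 (−); new bracket [4.96875, 5.171875]
m = 5.0703125, f(m) = -6.4224 (−); new bracket [4.96875, 5.0703125]

5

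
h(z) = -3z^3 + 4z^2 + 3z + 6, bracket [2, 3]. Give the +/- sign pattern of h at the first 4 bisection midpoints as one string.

--++

m = 2.5, h(m) = -8.375 (−); new bracket [2, 2.5]
m = 2.25, h(m) = -1.171875 (−); new bracket [2, 2.25]
m = 2.125, h(m) = 1.650391 (+); new bracket [2.125, 2.25]
m = 2.1875, h(m) = 0.3005 (+); new bracket [2.1875, 2.25]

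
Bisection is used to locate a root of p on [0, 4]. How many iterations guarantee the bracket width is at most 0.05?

7

Width after n steps is 4/2^n. Need 2^n ≥ 4/0.05 = 80.
2^6 = 64 < 80 ≤ 2^7 = 128, so n = 7.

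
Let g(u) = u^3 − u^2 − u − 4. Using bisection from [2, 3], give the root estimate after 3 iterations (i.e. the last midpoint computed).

2.125

g(2.5) = 2.875 > 0, so the root lies in [2, 2.5]
g(2.25) = 0.078125 > 0, so the root lies in [2, 2.25]
g(2.125) = -1.044922 < 0, so the root lies in [2.125, 2.25]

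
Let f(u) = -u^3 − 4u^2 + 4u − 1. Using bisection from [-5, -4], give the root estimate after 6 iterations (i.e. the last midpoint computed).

-4.859375

f(-4.5) = -8.875 < 0, so the root lies in [-5, -4.5]
f(-4.75) = -3.078125 < 0, so the root lies in [-5, -4.75]
f(-4.875) = 0.294922 > 0, so the root lies in [-4.875, -4.75]
f(-4.8125) = -1.4324 < 0, so the root lies in [-4.875, -4.8125]
f(-4.84375) = -0.579 < 0, so the root lies in [-4.875, -4.84375]
f(-4.859375) = -0.1446 < 0, so the root lies in [-4.875, -4.859375]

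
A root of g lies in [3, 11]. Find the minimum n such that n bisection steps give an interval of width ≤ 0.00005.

18

Width after n steps is 8/2^n. Need 2^n ≥ 8/0.00005 = 160000.
2^17 = 131072 < 160000 ≤ 2^18 = 262144, so n = 18.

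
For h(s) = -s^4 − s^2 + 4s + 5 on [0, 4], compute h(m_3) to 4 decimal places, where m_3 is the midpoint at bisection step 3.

m = 2, h(m) = -7 (−); new bracket [0, 2]
m = 1, h(m) = 7 (+); new bracket [1, 2]
m = 1.5, h(m) = 3.6875 (+); new bracket [1.5, 2]

3.6875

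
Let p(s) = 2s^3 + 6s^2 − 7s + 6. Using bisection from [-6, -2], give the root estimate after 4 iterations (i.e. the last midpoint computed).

-4.25

m = -4, p(m) = 2 (+); new bracket [-6, -4]
m = -5, p(m) = -59 (−); new bracket [-5, -4]
m = -4.5, p(m) = -23.25 (−); new bracket [-4.5, -4]
m = -4.25, p(m) = -9.4062 (−); new bracket [-4.25, -4]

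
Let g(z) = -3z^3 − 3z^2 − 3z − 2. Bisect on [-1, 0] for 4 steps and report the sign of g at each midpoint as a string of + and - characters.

--++

g(-0.5) = -0.875 < 0, so the root lies in [-1, -0.5]
g(-0.75) = -0.171875 < 0, so the root lies in [-1, -0.75]
g(-0.875) = 0.337891 > 0, so the root lies in [-0.875, -0.75]
g(-0.8125) = 0.0662 > 0, so the root lies in [-0.8125, -0.75]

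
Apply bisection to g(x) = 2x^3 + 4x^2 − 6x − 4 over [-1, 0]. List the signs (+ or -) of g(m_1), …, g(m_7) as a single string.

x = -0.5 gives g = -0.25, negative; keep [-1, -0.5]
x = -0.75 gives g = 1.90625, positive; keep [-0.75, -0.5]
x = -0.625 gives g = 0.824219, positive; keep [-0.625, -0.5]
x = -0.5625 gives g = 0.2847, positive; keep [-0.5625, -0.5]
x = -0.53125 gives g = 0.0165, positive; keep [-0.53125, -0.5]
x = -0.515625 gives g = -0.117, negative; keep [-0.53125, -0.515625]
x = -0.5234375 gives g = -0.0503, negative; keep [-0.53125, -0.5234375]

-++++--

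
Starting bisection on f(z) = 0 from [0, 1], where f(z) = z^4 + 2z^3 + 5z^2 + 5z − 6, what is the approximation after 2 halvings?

midpoint 0.5: f = -1.9375 < 0 → [0.5, 1]
midpoint 0.75: f = 1.722656 > 0 → [0.5, 0.75]

0.75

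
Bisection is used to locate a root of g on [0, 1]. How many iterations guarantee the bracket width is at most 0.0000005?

Width after n steps is 1/2^n. Need 2^n ≥ 1/0.0000005 = 2000000.
2^20 = 1048576 < 2000000 ≤ 2^21 = 2097152, so n = 21.

21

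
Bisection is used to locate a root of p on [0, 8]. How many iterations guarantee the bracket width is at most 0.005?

11

Width after n steps is 8/2^n. Need 2^n ≥ 8/0.005 = 1600.
2^10 = 1024 < 1600 ≤ 2^11 = 2048, so n = 11.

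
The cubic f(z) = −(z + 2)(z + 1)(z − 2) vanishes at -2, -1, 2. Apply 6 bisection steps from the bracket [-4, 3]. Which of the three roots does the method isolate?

midpoint -0.5: f = 1.875 > 0 → [-0.5, 3]
midpoint 1.25: f = 5.484375 > 0 → [1.25, 3]
midpoint 2.125: f = -1.611328 < 0 → [1.25, 2.125]
midpoint 1.6875: f = 3.0969 > 0 → [1.6875, 2.125]
midpoint 1.90625: f = 1.0643 > 0 → [1.90625, 2.125]
midpoint 2.015625: f = -0.1892 < 0 → [1.90625, 2.015625]

2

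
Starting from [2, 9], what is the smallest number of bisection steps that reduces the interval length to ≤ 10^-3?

Width after n steps is 7/2^n. Need 2^n ≥ 7/10^-3 = 7000.
2^12 = 4096 < 7000 ≤ 2^13 = 8192, so n = 13.

13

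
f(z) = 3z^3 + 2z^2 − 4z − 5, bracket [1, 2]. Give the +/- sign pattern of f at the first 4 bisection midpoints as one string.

+-+-

z = 1.5 gives f = 3.625, positive; keep [1, 1.5]
z = 1.25 gives f = -1.015625, negative; keep [1.25, 1.5]
z = 1.375 gives f = 1.080078, positive; keep [1.25, 1.375]
z = 1.3125 gives f = -0.0217, negative; keep [1.3125, 1.375]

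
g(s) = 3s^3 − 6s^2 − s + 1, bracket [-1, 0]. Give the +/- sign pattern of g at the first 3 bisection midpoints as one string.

s = -0.5 gives g = -0.375, negative; keep [-0.5, 0]
s = -0.25 gives g = 0.828125, positive; keep [-0.5, -0.25]
s = -0.375 gives g = 0.373047, positive; keep [-0.5, -0.375]

-++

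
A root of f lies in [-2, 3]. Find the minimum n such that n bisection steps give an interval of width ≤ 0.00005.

17

Width after n steps is 5/2^n. Need 2^n ≥ 5/0.00005 = 100000.
2^16 = 65536 < 100000 ≤ 2^17 = 131072, so n = 17.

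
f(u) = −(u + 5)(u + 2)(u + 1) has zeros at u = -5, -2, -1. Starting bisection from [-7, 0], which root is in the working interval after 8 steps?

m = -3.5, f(m) = -5.625 (−); new bracket [-7, -3.5]
m = -5.25, f(m) = 3.453125 (+); new bracket [-5.25, -3.5]
m = -4.375, f(m) = -5.009766 (−); new bracket [-5.25, -4.375]
m = -4.8125, f(m) = -2.0105 (−); new bracket [-5.25, -4.8125]
m = -5.03125, f(m) = 0.3819 (+); new bracket [-5.03125, -4.8125]
m = -4.921875, f(m) = -0.8953 (−); new bracket [-5.03125, -4.921875]
m = -4.9765625, f(m) = -0.2774 (−); new bracket [-5.03125, -4.9765625]
m = -5.00390625, f(m) = 0.047 (+); new bracket [-5.00390625, -4.9765625]

-5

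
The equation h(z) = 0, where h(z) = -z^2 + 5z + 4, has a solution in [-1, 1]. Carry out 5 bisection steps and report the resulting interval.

[-0.75, -0.6875]

midpoint 0: h = 4 > 0 → [-1, 0]
midpoint -0.5: h = 1.25 > 0 → [-1, -0.5]
midpoint -0.75: h = -0.3125 < 0 → [-0.75, -0.5]
midpoint -0.625: h = 0.4844 > 0 → [-0.75, -0.625]
midpoint -0.6875: h = 0.0898 > 0 → [-0.75, -0.6875]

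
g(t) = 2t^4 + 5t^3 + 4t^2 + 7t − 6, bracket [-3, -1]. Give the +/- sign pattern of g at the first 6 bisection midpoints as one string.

-+---+

g(-2) = -12 < 0, so the root lies in [-3, -2]
g(-2.5) = 1.5 > 0, so the root lies in [-2.5, -2]
g(-2.25) = -7.195312 < 0, so the root lies in [-2.5, -2.25]
g(-2.375) = -3.4116 < 0, so the root lies in [-2.5, -2.375]
g(-2.4375) = -1.1071 < 0, so the root lies in [-2.5, -2.4375]
g(-2.46875) = 0.1573 > 0, so the root lies in [-2.46875, -2.4375]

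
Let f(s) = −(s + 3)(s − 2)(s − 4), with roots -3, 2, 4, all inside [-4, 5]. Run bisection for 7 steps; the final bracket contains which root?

midpoint 0.5: f = -18.375 < 0 → [-4, 0.5]
midpoint -1.75: f = -26.953125 < 0 → [-4, -1.75]
midpoint -2.875: f = -4.189453 < 0 → [-4, -2.875]
midpoint -3.4375: f = 17.6931 > 0 → [-3.4375, -2.875]
midpoint -3.15625: f = 5.7655 > 0 → [-3.15625, -2.875]
midpoint -3.015625: f = 0.5498 > 0 → [-3.015625, -2.875]
midpoint -2.9453125: f = -1.8783 < 0 → [-3.015625, -2.9453125]

-3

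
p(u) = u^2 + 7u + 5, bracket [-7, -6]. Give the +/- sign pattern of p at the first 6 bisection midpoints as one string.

++--++

u = -6.5 gives p = 1.75, positive; keep [-6.5, -6]
u = -6.25 gives p = 0.3125, positive; keep [-6.25, -6]
u = -6.125 gives p = -0.359375, negative; keep [-6.25, -6.125]
u = -6.1875 gives p = -0.0273, negative; keep [-6.25, -6.1875]
u = -6.21875 gives p = 0.1416, positive; keep [-6.21875, -6.1875]
u = -6.203125 gives p = 0.0569, positive; keep [-6.203125, -6.1875]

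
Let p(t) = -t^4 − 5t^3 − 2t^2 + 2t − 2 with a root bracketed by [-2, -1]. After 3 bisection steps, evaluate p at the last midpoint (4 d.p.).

p(-1.5) = 2.3125 > 0, so the root lies in [-1.5, -1]
p(-1.25) = -0.300781 < 0, so the root lies in [-1.5, -1.25]
p(-1.375) = 0.892334 > 0, so the root lies in [-1.375, -1.25]

0.8923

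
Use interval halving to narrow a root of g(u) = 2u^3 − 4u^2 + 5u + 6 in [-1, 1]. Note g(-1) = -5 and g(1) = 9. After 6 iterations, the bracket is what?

[-0.71875, -0.6875]

midpoint 0: g = 6 > 0 → [-1, 0]
midpoint -0.5: g = 2.25 > 0 → [-1, -0.5]
midpoint -0.75: g = -0.84375 < 0 → [-0.75, -0.5]
midpoint -0.625: g = 0.8242 > 0 → [-0.75, -0.625]
midpoint -0.6875: g = 0.022 > 0 → [-0.75, -0.6875]
midpoint -0.71875: g = -0.4028 < 0 → [-0.71875, -0.6875]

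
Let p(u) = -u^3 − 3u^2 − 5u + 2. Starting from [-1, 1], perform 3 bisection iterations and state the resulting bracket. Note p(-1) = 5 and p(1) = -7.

[0.25, 0.5]

midpoint 0: p = 2 > 0 → [0, 1]
midpoint 0.5: p = -1.375 < 0 → [0, 0.5]
midpoint 0.25: p = 0.546875 > 0 → [0.25, 0.5]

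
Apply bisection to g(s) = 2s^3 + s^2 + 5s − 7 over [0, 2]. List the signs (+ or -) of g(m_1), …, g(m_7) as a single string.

s = 1 gives g = 1, positive; keep [0, 1]
s = 0.5 gives g = -4, negative; keep [0.5, 1]
s = 0.75 gives g = -1.84375, negative; keep [0.75, 1]
s = 0.875 gives g = -0.5195, negative; keep [0.875, 1]
s = 0.9375 gives g = 0.2144, positive; keep [0.875, 0.9375]
s = 0.90625 gives g = -0.1589, negative; keep [0.90625, 0.9375]
s = 0.921875 gives g = 0.0261, positive; keep [0.90625, 0.921875]

+---+-+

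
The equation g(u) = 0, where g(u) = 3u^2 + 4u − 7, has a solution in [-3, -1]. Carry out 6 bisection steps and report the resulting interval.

u = -2 gives g = -3, negative; keep [-3, -2]
u = -2.5 gives g = 1.75, positive; keep [-2.5, -2]
u = -2.25 gives g = -0.8125, negative; keep [-2.5, -2.25]
u = -2.375 gives g = 0.4219, positive; keep [-2.375, -2.25]
u = -2.3125 gives g = -0.207, negative; keep [-2.375, -2.3125]
u = -2.34375 gives g = 0.1045, positive; keep [-2.34375, -2.3125]

[-2.34375, -2.3125]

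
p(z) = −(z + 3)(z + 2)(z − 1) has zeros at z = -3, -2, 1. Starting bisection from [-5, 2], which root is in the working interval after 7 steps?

1

p(-1.5) = 1.875 > 0, so the root lies in [-1.5, 2]
p(0.25) = 5.484375 > 0, so the root lies in [0.25, 2]
p(1.125) = -1.611328 < 0, so the root lies in [0.25, 1.125]
p(0.6875) = 3.0969 > 0, so the root lies in [0.6875, 1.125]
p(0.90625) = 1.0643 > 0, so the root lies in [0.90625, 1.125]
p(1.015625) = -0.1892 < 0, so the root lies in [0.90625, 1.015625]
p(0.9609375) = 0.4581 > 0, so the root lies in [0.9609375, 1.015625]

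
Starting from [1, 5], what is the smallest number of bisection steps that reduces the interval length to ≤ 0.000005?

Width after n steps is 4/2^n. Need 2^n ≥ 4/0.000005 = 800000.
2^19 = 524288 < 800000 ≤ 2^20 = 1048576, so n = 20.

20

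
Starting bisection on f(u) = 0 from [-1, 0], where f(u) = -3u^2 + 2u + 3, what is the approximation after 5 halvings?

u = -0.5 gives f = 1.25, positive; keep [-1, -0.5]
u = -0.75 gives f = -0.1875, negative; keep [-0.75, -0.5]
u = -0.625 gives f = 0.578125, positive; keep [-0.75, -0.625]
u = -0.6875 gives f = 0.207, positive; keep [-0.75, -0.6875]
u = -0.71875 gives f = 0.0127, positive; keep [-0.75, -0.71875]

-0.71875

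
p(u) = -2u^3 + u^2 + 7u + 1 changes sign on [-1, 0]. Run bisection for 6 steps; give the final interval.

midpoint -0.5: p = -2 < 0 → [-0.5, 0]
midpoint -0.25: p = -0.65625 < 0 → [-0.25, 0]
midpoint -0.125: p = 0.144531 > 0 → [-0.25, -0.125]
midpoint -0.1875: p = -0.2642 < 0 → [-0.1875, -0.125]
midpoint -0.15625: p = -0.0617 < 0 → [-0.15625, -0.125]
midpoint -0.140625: p = 0.041 > 0 → [-0.15625, -0.140625]

[-0.15625, -0.140625]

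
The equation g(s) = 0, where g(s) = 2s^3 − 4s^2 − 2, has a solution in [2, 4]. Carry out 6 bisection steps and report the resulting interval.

[2.1875, 2.21875]

g(3) = 16 > 0, so the root lies in [2, 3]
g(2.5) = 4.25 > 0, so the root lies in [2, 2.5]
g(2.25) = 0.53125 > 0, so the root lies in [2, 2.25]
g(2.125) = -0.8711 < 0, so the root lies in [2.125, 2.25]
g(2.1875) = -0.2056 < 0, so the root lies in [2.1875, 2.25]
g(2.21875) = 0.1537 > 0, so the root lies in [2.1875, 2.21875]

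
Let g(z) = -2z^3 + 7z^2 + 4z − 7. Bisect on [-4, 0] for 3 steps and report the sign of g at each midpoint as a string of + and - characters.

midpoint -2: g = 29 > 0 → [-2, 0]
midpoint -1: g = -2 < 0 → [-2, -1]
midpoint -1.5: g = 9.5 > 0 → [-1.5, -1]

+-+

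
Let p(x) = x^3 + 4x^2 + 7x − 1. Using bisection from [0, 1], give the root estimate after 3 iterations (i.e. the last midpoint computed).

0.125

midpoint 0.5: p = 3.625 > 0 → [0, 0.5]
midpoint 0.25: p = 1.015625 > 0 → [0, 0.25]
midpoint 0.125: p = -0.060547 < 0 → [0.125, 0.25]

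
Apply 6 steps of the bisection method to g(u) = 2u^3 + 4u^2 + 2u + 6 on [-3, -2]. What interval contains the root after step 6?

midpoint -2.5: g = -5.25 < 0 → [-2.5, -2]
midpoint -2.25: g = -1.03125 < 0 → [-2.25, -2]
midpoint -2.125: g = 0.621094 > 0 → [-2.25, -2.125]
midpoint -2.1875: g = -0.1694 < 0 → [-2.1875, -2.125]
midpoint -2.15625: g = 0.2346 > 0 → [-2.1875, -2.15625]
midpoint -2.171875: g = 0.0348 > 0 → [-2.1875, -2.171875]

[-2.1875, -2.171875]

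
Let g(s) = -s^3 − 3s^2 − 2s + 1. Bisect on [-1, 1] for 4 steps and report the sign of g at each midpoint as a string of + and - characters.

+-+-

midpoint 0: g = 1 > 0 → [0, 1]
midpoint 0.5: g = -0.875 < 0 → [0, 0.5]
midpoint 0.25: g = 0.296875 > 0 → [0.25, 0.5]
midpoint 0.375: g = -0.2246 < 0 → [0.25, 0.375]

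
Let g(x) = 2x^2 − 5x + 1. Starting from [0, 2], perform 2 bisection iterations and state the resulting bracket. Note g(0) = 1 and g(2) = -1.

[0, 0.5]

g(1) = -2 < 0, so the root lies in [0, 1]
g(0.5) = -1 < 0, so the root lies in [0, 0.5]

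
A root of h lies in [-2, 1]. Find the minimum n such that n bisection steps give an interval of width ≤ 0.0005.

Width after n steps is 3/2^n. Need 2^n ≥ 3/0.0005 = 6000.
2^12 = 4096 < 6000 ≤ 2^13 = 8192, so n = 13.

13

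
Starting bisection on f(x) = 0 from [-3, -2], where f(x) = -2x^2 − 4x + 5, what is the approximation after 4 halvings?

-2.8125

x = -2.5 gives f = 2.5, positive; keep [-3, -2.5]
x = -2.75 gives f = 0.875, positive; keep [-3, -2.75]
x = -2.875 gives f = -0.03125, negative; keep [-2.875, -2.75]
x = -2.8125 gives f = 0.4297, positive; keep [-2.875, -2.8125]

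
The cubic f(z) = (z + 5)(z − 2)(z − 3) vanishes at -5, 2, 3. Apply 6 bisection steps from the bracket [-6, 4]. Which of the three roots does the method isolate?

m = -1, f(m) = 48 (+); new bracket [-6, -1]
m = -3.5, f(m) = 53.625 (+); new bracket [-6, -3.5]
m = -4.75, f(m) = 13.078125 (+); new bracket [-6, -4.75]
m = -5.375, f(m) = -23.1621 (−); new bracket [-5.375, -4.75]
m = -5.0625, f(m) = -3.5588 (−); new bracket [-5.0625, -4.75]
m = -4.90625, f(m) = 5.119 (+); new bracket [-5.0625, -4.90625]

-5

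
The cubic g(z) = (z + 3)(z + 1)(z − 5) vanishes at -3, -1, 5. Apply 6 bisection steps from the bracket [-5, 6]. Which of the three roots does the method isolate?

z = 0.5 gives g = -23.625, negative; keep [0.5, 6]
z = 3.25 gives g = -46.484375, negative; keep [3.25, 6]
z = 4.625 gives g = -16.083984, negative; keep [4.625, 6]
z = 5.3125 gives g = 16.3977, positive; keep [4.625, 5.3125]
z = 4.96875 gives g = -1.4864, negative; keep [4.96875, 5.3125]
z = 5.140625 gives g = 7.0296, positive; keep [4.96875, 5.140625]

5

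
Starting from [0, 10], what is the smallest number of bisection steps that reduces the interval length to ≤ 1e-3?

14

Width after n steps is 10/2^n. Need 2^n ≥ 10/1e-3 = 10000.
2^13 = 8192 < 10000 ≤ 2^14 = 16384, so n = 14.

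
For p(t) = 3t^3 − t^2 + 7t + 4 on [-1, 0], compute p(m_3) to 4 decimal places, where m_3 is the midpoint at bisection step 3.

1.0762

m = -0.5, p(m) = -0.125 (−); new bracket [-0.5, 0]
m = -0.25, p(m) = 2.140625 (+); new bracket [-0.5, -0.25]
m = -0.375, p(m) = 1.076172 (+); new bracket [-0.5, -0.375]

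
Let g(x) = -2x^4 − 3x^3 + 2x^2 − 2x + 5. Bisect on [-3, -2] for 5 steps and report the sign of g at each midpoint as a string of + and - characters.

-+-+-

m = -2.5, g(m) = -8.75 (−); new bracket [-2.5, -2]
m = -2.25, g(m) = 2.539062 (+); new bracket [-2.5, -2.25]
m = -2.375, g(m) = -2.412598 (−); new bracket [-2.375, -2.25]
m = -2.3125, g(m) = 0.2248 (+); new bracket [-2.375, -2.3125]
m = -2.34375, g(m) = -1.0521 (−); new bracket [-2.34375, -2.3125]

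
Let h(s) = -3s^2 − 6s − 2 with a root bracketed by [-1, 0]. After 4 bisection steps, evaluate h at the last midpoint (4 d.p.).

0.0508

m = -0.5, h(m) = 0.25 (+); new bracket [-0.5, 0]
m = -0.25, h(m) = -0.6875 (−); new bracket [-0.5, -0.25]
m = -0.375, h(m) = -0.171875 (−); new bracket [-0.5, -0.375]
m = -0.4375, h(m) = 0.0508 (+); new bracket [-0.4375, -0.375]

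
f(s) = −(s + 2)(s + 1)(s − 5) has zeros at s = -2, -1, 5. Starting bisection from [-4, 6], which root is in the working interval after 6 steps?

5

midpoint 1: f = 24 > 0 → [1, 6]
midpoint 3.5: f = 37.125 > 0 → [3.5, 6]
midpoint 4.75: f = 9.703125 > 0 → [4.75, 6]
midpoint 5.375: f = -17.6309 < 0 → [4.75, 5.375]
midpoint 5.0625: f = -2.676 < 0 → [4.75, 5.0625]
midpoint 4.90625: f = 3.8241 > 0 → [4.90625, 5.0625]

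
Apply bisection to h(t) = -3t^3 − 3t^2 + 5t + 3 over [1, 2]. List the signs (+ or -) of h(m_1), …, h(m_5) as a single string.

--+-+

m = 1.5, h(m) = -6.375 (−); new bracket [1, 1.5]
m = 1.25, h(m) = -1.296875 (−); new bracket [1, 1.25]
m = 1.125, h(m) = 0.556641 (+); new bracket [1.125, 1.25]
m = 1.1875, h(m) = -0.3167 (−); new bracket [1.125, 1.1875]
m = 1.15625, h(m) = 0.1331 (+); new bracket [1.15625, 1.1875]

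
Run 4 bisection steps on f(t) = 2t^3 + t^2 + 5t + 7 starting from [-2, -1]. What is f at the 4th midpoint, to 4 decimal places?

0.4175

t = -1.5 gives f = -5, negative; keep [-1.5, -1]
t = -1.25 gives f = -1.59375, negative; keep [-1.25, -1]
t = -1.125 gives f = -0.207031, negative; keep [-1.125, -1]
t = -1.0625 gives f = 0.4175, positive; keep [-1.125, -1.0625]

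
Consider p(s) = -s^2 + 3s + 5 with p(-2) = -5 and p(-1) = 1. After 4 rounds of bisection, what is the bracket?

[-1.25, -1.1875]

p(-1.5) = -1.75 < 0, so the root lies in [-1.5, -1]
p(-1.25) = -0.3125 < 0, so the root lies in [-1.25, -1]
p(-1.125) = 0.359375 > 0, so the root lies in [-1.25, -1.125]
p(-1.1875) = 0.0273 > 0, so the root lies in [-1.25, -1.1875]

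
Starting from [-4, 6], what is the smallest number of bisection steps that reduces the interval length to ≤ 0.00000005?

Width after n steps is 10/2^n. Need 2^n ≥ 10/0.00000005 = 200000000.
2^27 = 134217728 < 200000000 ≤ 2^28 = 268435456, so n = 28.

28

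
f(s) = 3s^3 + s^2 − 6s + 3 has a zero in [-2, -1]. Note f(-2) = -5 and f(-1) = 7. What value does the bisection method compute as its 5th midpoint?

s = -1.5 gives f = 4.125, positive; keep [-2, -1.5]
s = -1.75 gives f = 0.484375, positive; keep [-2, -1.75]
s = -1.875 gives f = -2.009766, negative; keep [-1.875, -1.75]
s = -1.8125 gives f = -0.7029, negative; keep [-1.8125, -1.75]
s = -1.78125 gives f = -0.0946, negative; keep [-1.78125, -1.75]

-1.78125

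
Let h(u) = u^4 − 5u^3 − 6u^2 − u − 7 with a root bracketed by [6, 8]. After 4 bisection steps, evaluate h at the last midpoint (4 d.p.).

h(7) = 378 > 0, so the root lies in [6, 7]
h(6.5) = 144.9375 > 0, so the root lies in [6, 6.5]
h(6.25) = 57.550781 > 0, so the root lies in [6, 6.25]
h(6.125) = 20.2874 > 0, so the root lies in [6, 6.125]

20.2874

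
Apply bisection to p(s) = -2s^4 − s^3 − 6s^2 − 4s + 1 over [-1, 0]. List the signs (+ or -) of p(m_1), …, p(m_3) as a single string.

m = -0.5, p(m) = 1.5 (+); new bracket [-1, -0.5]
m = -0.75, p(m) = 0.414062 (+); new bracket [-1, -0.75]
m = -0.875, p(m) = -0.596191 (−); new bracket [-0.875, -0.75]

++-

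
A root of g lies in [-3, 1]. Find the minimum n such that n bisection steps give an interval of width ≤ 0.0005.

Width after n steps is 4/2^n. Need 2^n ≥ 4/0.0005 = 8000.
2^12 = 4096 < 8000 ≤ 2^13 = 8192, so n = 13.

13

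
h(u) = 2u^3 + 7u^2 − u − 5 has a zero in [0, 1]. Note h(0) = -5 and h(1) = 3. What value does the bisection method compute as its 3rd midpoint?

u = 0.5 gives h = -3.5, negative; keep [0.5, 1]
u = 0.75 gives h = -0.96875, negative; keep [0.75, 1]
u = 0.875 gives h = 0.824219, positive; keep [0.75, 0.875]

0.875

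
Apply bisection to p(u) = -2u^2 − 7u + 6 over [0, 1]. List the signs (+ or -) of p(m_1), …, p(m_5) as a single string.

+-++-

u = 0.5 gives p = 2, positive; keep [0.5, 1]
u = 0.75 gives p = -0.375, negative; keep [0.5, 0.75]
u = 0.625 gives p = 0.84375, positive; keep [0.625, 0.75]
u = 0.6875 gives p = 0.2422, positive; keep [0.6875, 0.75]
u = 0.71875 gives p = -0.0645, negative; keep [0.6875, 0.71875]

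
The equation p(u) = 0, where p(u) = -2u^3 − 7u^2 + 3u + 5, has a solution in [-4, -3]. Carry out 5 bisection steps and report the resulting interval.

[-3.75, -3.71875]

u = -3.5 gives p = -5.5, negative; keep [-4, -3.5]
u = -3.75 gives p = 0.78125, positive; keep [-3.75, -3.5]
u = -3.625 gives p = -2.589844, negative; keep [-3.75, -3.625]
u = -3.6875 gives p = -0.9634, negative; keep [-3.75, -3.6875]
u = -3.71875 gives p = -0.106, negative; keep [-3.75, -3.71875]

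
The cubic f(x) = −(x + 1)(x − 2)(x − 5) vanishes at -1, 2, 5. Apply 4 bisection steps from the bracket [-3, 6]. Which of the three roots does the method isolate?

x = 1.5 gives f = -4.375, negative; keep [-3, 1.5]
x = -0.75 gives f = -3.953125, negative; keep [-3, -0.75]
x = -1.875 gives f = 23.310547, positive; keep [-1.875, -0.75]
x = -1.3125 gives f = 6.5344, positive; keep [-1.3125, -0.75]

-1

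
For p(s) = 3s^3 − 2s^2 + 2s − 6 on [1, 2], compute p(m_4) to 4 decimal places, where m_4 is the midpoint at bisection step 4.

m = 1.5, p(m) = 2.625 (+); new bracket [1, 1.5]
m = 1.25, p(m) = -0.765625 (−); new bracket [1.25, 1.5]
m = 1.375, p(m) = 0.767578 (+); new bracket [1.25, 1.375]
m = 1.3125, p(m) = -0.0374 (−); new bracket [1.3125, 1.375]

-0.0374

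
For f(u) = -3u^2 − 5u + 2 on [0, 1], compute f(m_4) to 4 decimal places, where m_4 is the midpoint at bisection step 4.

0.1445

u = 0.5 gives f = -1.25, negative; keep [0, 0.5]
u = 0.25 gives f = 0.5625, positive; keep [0.25, 0.5]
u = 0.375 gives f = -0.296875, negative; keep [0.25, 0.375]
u = 0.3125 gives f = 0.1445, positive; keep [0.3125, 0.375]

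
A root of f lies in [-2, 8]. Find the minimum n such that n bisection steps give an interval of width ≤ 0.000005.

21

Width after n steps is 10/2^n. Need 2^n ≥ 10/0.000005 = 2000000.
2^20 = 1048576 < 2000000 ≤ 2^21 = 2097152, so n = 21.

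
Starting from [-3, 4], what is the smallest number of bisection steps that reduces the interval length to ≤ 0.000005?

Width after n steps is 7/2^n. Need 2^n ≥ 7/0.000005 = 1400000.
2^20 = 1048576 < 1400000 ≤ 2^21 = 2097152, so n = 21.

21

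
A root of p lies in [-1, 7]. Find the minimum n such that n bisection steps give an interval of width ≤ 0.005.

11

Width after n steps is 8/2^n. Need 2^n ≥ 8/0.005 = 1600.
2^10 = 1024 < 1600 ≤ 2^11 = 2048, so n = 11.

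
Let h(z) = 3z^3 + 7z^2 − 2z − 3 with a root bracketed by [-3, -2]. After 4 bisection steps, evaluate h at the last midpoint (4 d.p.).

0.0183

midpoint -2.5: h = -1.125 < 0 → [-2.5, -2]
midpoint -2.25: h = 2.765625 > 0 → [-2.5, -2.25]
midpoint -2.375: h = 1.044922 > 0 → [-2.5, -2.375]
midpoint -2.4375: h = 0.0183 > 0 → [-2.5, -2.4375]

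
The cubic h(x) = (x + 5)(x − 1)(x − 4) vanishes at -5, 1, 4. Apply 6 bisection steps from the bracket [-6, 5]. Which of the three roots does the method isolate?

midpoint -0.5: h = 30.375 > 0 → [-6, -0.5]
midpoint -3.25: h = 53.921875 > 0 → [-6, -3.25]
midpoint -4.625: h = 18.193359 > 0 → [-6, -4.625]
midpoint -5.3125: h = -18.3704 < 0 → [-5.3125, -4.625]
midpoint -4.96875: h = 1.6729 > 0 → [-5.3125, -4.96875]
midpoint -5.140625: h = -7.8932 < 0 → [-5.140625, -4.96875]

-5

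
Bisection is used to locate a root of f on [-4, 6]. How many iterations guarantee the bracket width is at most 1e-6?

Width after n steps is 10/2^n. Need 2^n ≥ 10/1e-6 = 10000000.
2^23 = 8388608 < 10000000 ≤ 2^24 = 16777216, so n = 24.

24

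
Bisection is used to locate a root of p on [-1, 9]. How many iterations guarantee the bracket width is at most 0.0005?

Width after n steps is 10/2^n. Need 2^n ≥ 10/0.0005 = 20000.
2^14 = 16384 < 20000 ≤ 2^15 = 32768, so n = 15.

15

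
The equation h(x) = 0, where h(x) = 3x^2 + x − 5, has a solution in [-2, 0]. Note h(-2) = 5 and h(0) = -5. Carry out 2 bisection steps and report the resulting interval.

h(-1) = -3 < 0, so the root lies in [-2, -1]
h(-1.5) = 0.25 > 0, so the root lies in [-1.5, -1]

[-1.5, -1]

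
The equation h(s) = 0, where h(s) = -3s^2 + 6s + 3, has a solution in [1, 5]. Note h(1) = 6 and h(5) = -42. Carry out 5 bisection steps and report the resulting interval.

[2.375, 2.5]

midpoint 3: h = -6 < 0 → [1, 3]
midpoint 2: h = 3 > 0 → [2, 3]
midpoint 2.5: h = -0.75 < 0 → [2, 2.5]
midpoint 2.25: h = 1.3125 > 0 → [2.25, 2.5]
midpoint 2.375: h = 0.3281 > 0 → [2.375, 2.5]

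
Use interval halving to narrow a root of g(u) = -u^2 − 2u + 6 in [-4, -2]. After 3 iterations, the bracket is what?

[-3.75, -3.5]

midpoint -3: g = 3 > 0 → [-4, -3]
midpoint -3.5: g = 0.75 > 0 → [-4, -3.5]
midpoint -3.75: g = -0.5625 < 0 → [-3.75, -3.5]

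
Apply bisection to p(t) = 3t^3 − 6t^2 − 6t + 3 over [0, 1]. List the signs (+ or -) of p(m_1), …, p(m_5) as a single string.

m = 0.5, p(m) = -1.125 (−); new bracket [0, 0.5]
m = 0.25, p(m) = 1.171875 (+); new bracket [0.25, 0.5]
m = 0.375, p(m) = 0.064453 (+); new bracket [0.375, 0.5]
m = 0.4375, p(m) = -0.5222 (−); new bracket [0.375, 0.4375]
m = 0.40625, p(m) = -0.2266 (−); new bracket [0.375, 0.40625]

-++--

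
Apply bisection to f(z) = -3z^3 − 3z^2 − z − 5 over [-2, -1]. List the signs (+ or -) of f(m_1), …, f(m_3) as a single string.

-++

midpoint -1.5: f = -0.125 < 0 → [-2, -1.5]
midpoint -1.75: f = 3.640625 > 0 → [-1.75, -1.5]
midpoint -1.625: f = 1.576172 > 0 → [-1.625, -1.5]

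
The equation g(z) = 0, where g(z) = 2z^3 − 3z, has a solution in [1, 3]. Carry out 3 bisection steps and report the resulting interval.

[1, 1.25]

z = 2 gives g = 10, positive; keep [1, 2]
z = 1.5 gives g = 2.25, positive; keep [1, 1.5]
z = 1.25 gives g = 0.15625, positive; keep [1, 1.25]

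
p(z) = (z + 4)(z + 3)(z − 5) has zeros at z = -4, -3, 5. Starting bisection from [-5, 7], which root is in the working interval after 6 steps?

p(1) = -80 < 0, so the root lies in [1, 7]
p(4) = -56 < 0, so the root lies in [4, 7]
p(5.5) = 40.375 > 0, so the root lies in [4, 5.5]
p(4.75) = -16.9531 < 0, so the root lies in [4.75, 5.5]
p(5.125) = 9.2676 > 0, so the root lies in [4.75, 5.125]
p(4.9375) = -4.4338 < 0, so the root lies in [4.9375, 5.125]

5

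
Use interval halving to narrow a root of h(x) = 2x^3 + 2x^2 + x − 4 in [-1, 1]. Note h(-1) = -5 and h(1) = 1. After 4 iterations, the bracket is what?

h(0) = -4 < 0, so the root lies in [0, 1]
h(0.5) = -2.75 < 0, so the root lies in [0.5, 1]
h(0.75) = -1.28125 < 0, so the root lies in [0.75, 1]
h(0.875) = -0.2539 < 0, so the root lies in [0.875, 1]

[0.875, 1]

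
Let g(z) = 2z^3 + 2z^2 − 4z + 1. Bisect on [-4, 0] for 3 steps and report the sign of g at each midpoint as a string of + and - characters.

+--

midpoint -2: g = 1 > 0 → [-4, -2]
midpoint -3: g = -23 < 0 → [-3, -2]
midpoint -2.5: g = -7.75 < 0 → [-2.5, -2]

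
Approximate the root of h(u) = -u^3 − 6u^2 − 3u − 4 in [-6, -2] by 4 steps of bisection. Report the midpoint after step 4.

-5.75

m = -4, h(m) = -24 (−); new bracket [-6, -4]
m = -5, h(m) = -14 (−); new bracket [-6, -5]
m = -5.5, h(m) = -2.625 (−); new bracket [-6, -5.5]
m = -5.75, h(m) = 4.9844 (+); new bracket [-5.75, -5.5]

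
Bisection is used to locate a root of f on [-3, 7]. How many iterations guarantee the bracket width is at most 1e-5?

20

Width after n steps is 10/2^n. Need 2^n ≥ 10/1e-5 = 1000000.
2^19 = 524288 < 1000000 ≤ 2^20 = 1048576, so n = 20.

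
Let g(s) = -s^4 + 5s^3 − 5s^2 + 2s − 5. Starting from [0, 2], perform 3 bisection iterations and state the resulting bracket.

[1.5, 1.75]

m = 1, g(m) = -4 (−); new bracket [1, 2]
m = 1.5, g(m) = -1.4375 (−); new bracket [1.5, 2]
m = 1.75, g(m) = 0.605469 (+); new bracket [1.5, 1.75]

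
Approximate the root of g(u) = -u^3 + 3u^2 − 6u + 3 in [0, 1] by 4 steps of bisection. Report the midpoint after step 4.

u = 0.5 gives g = 0.625, positive; keep [0.5, 1]
u = 0.75 gives g = -0.234375, negative; keep [0.5, 0.75]
u = 0.625 gives g = 0.177734, positive; keep [0.625, 0.75]
u = 0.6875 gives g = -0.032, negative; keep [0.625, 0.6875]

0.6875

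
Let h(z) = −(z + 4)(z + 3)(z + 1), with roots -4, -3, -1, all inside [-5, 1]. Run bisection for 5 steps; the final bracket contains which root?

z = -2 gives h = 2, positive; keep [-2, 1]
z = -0.5 gives h = -4.375, negative; keep [-2, -0.5]
z = -1.25 gives h = 1.203125, positive; keep [-1.25, -0.5]
z = -0.875 gives h = -0.8301, negative; keep [-1.25, -0.875]
z = -1.0625 gives h = 0.3557, positive; keep [-1.0625, -0.875]

-1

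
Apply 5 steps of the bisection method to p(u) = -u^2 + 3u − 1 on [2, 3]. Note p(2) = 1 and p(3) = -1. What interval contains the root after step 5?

[2.59375, 2.625]

m = 2.5, p(m) = 0.25 (+); new bracket [2.5, 3]
m = 2.75, p(m) = -0.3125 (−); new bracket [2.5, 2.75]
m = 2.625, p(m) = -0.015625 (−); new bracket [2.5, 2.625]
m = 2.5625, p(m) = 0.1211 (+); new bracket [2.5625, 2.625]
m = 2.59375, p(m) = 0.0537 (+); new bracket [2.59375, 2.625]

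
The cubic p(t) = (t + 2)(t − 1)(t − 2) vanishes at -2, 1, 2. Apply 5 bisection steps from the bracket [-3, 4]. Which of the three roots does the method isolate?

t = 0.5 gives p = 1.875, positive; keep [-3, 0.5]
t = -1.25 gives p = 5.484375, positive; keep [-3, -1.25]
t = -2.125 gives p = -1.611328, negative; keep [-2.125, -1.25]
t = -1.6875 gives p = 3.0969, positive; keep [-2.125, -1.6875]
t = -1.90625 gives p = 1.0643, positive; keep [-2.125, -1.90625]

-2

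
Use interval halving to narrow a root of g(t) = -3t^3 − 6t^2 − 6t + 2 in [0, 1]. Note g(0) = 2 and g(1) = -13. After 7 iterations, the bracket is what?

midpoint 0.5: g = -2.875 < 0 → [0, 0.5]
midpoint 0.25: g = 0.078125 > 0 → [0.25, 0.5]
midpoint 0.375: g = -1.251953 < 0 → [0.25, 0.375]
midpoint 0.3125: g = -0.5525 < 0 → [0.25, 0.3125]
midpoint 0.28125: g = -0.2289 < 0 → [0.25, 0.28125]
midpoint 0.265625: g = -0.0733 < 0 → [0.25, 0.265625]
midpoint 0.2578125: g = 0.0029 > 0 → [0.2578125, 0.265625]

[0.2578125, 0.265625]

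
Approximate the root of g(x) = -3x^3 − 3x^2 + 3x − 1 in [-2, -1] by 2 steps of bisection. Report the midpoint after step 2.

-1.75

m = -1.5, g(m) = -2.125 (−); new bracket [-2, -1.5]
m = -1.75, g(m) = 0.640625 (+); new bracket [-1.75, -1.5]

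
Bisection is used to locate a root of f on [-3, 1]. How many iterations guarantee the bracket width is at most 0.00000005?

27

Width after n steps is 4/2^n. Need 2^n ≥ 4/0.00000005 = 80000000.
2^26 = 67108864 < 80000000 ≤ 2^27 = 134217728, so n = 27.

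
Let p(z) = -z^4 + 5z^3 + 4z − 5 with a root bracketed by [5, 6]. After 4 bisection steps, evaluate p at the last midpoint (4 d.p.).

m = 5.5, p(m) = -66.1875 (−); new bracket [5, 5.5]
m = 5.25, p(m) = -20.175781 (−); new bracket [5, 5.25]
m = 5.125, p(m) = -1.326416 (−); new bracket [5, 5.125]
m = 5.0625, p(m) = 7.1409 (+); new bracket [5.0625, 5.125]

7.1409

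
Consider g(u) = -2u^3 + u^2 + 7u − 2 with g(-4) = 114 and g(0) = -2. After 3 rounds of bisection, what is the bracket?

g(-2) = 4 > 0, so the root lies in [-2, 0]
g(-1) = -6 < 0, so the root lies in [-2, -1]
g(-1.5) = -3.5 < 0, so the root lies in [-2, -1.5]

[-2, -1.5]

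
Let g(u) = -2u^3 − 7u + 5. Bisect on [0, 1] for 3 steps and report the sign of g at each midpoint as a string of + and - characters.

m = 0.5, g(m) = 1.25 (+); new bracket [0.5, 1]
m = 0.75, g(m) = -1.09375 (−); new bracket [0.5, 0.75]
m = 0.625, g(m) = 0.136719 (+); new bracket [0.625, 0.75]

+-+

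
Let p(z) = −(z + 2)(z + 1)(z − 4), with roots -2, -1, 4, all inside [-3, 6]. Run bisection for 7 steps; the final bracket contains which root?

4

p(1.5) = 21.875 > 0, so the root lies in [1.5, 6]
p(3.75) = 6.828125 > 0, so the root lies in [3.75, 6]
p(4.875) = -35.341797 < 0, so the root lies in [3.75, 4.875]
p(4.3125) = -10.4797 < 0, so the root lies in [3.75, 4.3125]
p(4.03125) = -0.9483 < 0, so the root lies in [3.75, 4.03125]
p(3.890625) = 3.151 > 0, so the root lies in [3.890625, 4.03125]
p(3.9609375) = 1.1551 > 0, so the root lies in [3.9609375, 4.03125]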